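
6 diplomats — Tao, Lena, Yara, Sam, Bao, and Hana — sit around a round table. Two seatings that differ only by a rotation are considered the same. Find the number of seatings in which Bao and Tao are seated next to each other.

48

Glue Bao and Tao into a block (2 internal orders). Seating 5 units around a circle gives (4)! arrangements.
So 2 × (4)! = 2 × 24 = 48.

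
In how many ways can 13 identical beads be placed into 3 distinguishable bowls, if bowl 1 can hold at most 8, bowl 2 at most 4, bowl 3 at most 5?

15

Without the upper bounds there are C(15,2) = 105 ways to split 13 among 3 bowls.
Subtract solutions that violate a single cap (substitute x_i' = x_i − (cap_i+1)): x_1 ≥ 9 gives C(6,2) = 15; x_2 ≥ 5 gives C(10,2) = 45; x_3 ≥ 6 gives C(9,2) = 36. Together 96.
Add back pairs where two caps are both exceeded: 0 + 0 + 6 = 6.
By inclusion–exclusion the count is 105 − 96 + 6 = 15.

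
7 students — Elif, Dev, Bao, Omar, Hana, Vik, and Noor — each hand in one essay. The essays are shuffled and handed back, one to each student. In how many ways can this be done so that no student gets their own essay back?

1854

Count assignments avoiding every fixed point. For any j of the 7 students fixed to their own essay, the other 7−j can be arranged in (7−j)! ways.
By inclusion–exclusion this is Σ_{j=0}^{7} (−1)^j C(7,j)·(7−j)!.
Computing: 5040 − 5040 + 2520 − 840 + 210 − 42 + 7 − 1 = 1854.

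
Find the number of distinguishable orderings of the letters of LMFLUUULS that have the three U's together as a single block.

840

Treat the 3 copies of U as a single block. The multiset to arrange is then {UUU, F, L, L, L, M, S}, 7 items in all.
That gives (7)!/(3!) = 840 arrangements.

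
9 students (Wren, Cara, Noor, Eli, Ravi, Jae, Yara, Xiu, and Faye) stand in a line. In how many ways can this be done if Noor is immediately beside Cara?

80640

Glue Noor and Cara into one block (2 internal orders), leaving 8 units to arrange in a row.
So the count is 2·(8)! = 80640.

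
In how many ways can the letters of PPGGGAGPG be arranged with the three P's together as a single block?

Treat the 3 copies of P as a single block. The multiset to arrange is then {PPP, A, G, G, G, G, G}, 7 items in all.
That gives (7)!/(5!) = 42 arrangements.

42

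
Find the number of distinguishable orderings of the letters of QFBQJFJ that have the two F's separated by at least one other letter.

450

Total arrangements of QFBQJFJ: 7!/(2!·2!·2!) = 630.
If the two F's are adjacent, glue them into one block, leaving 6 items to arrange: (6)!/(2!·2!) = 180 ways.
Hence 630 − 180 = 450.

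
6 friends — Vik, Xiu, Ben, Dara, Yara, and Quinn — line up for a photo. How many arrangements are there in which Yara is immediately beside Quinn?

240

Place the 4 others and the Yara-Quinn pair as 5 objects in a line; the pair has 2 internal arrangements.
So the count is 2·(5)! = 240.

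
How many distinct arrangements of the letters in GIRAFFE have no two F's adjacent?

1800

Total arrangements of GIRAFFE: 7!/(2!) = 2520.
If the two F's are adjacent, glue them into one block, leaving 6 items to arrange: (6)! = 720 ways.
Hence 2520 − 720 = 1800.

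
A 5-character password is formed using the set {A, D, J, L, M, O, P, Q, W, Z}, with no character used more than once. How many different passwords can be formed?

30240

With no repetition, fill the 5 characters in order: 10 choices, then 9, down to 6.
That product is 10 × 9 × 8 × 7 × 6 = 30240.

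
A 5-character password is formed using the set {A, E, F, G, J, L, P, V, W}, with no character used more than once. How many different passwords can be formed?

15120

Choose and order 5 of the 9 symbols: the first character has 9 options, the next 8, and so on down to 5.
9 × 8 × 7 × 6 × 5 = 15120.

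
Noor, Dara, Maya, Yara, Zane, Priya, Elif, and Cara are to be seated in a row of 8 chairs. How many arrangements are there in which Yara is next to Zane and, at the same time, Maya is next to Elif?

Treat {Yara,Zane} as one block (2 orders) and {Maya,Elif} as another (2 orders).
That leaves 6 units to arrange: 2 × 2 × 6! = 4 × 720 = 2880.

2880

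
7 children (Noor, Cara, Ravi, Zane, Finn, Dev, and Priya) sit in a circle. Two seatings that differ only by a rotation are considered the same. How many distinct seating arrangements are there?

Around a circle, 7 distinct people have 7!/7 = (6)! = 720 rotationally distinct seatings.

720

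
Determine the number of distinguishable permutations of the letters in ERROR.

20

ERROR has 5 letters with R appearing 3 times.
Dividing 5! = 120 by 3! = 6 for the repeated letters gives 20.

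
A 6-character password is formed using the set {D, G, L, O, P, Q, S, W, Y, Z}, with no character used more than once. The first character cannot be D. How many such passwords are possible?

136080

The first character has 10−1 = 9 choices (anything except D).
The remaining 5 characters are filled from the other 9 symbols without repetition: 9 × 8 × 7 × 6 × 5 = 15120.
Total: 9 × 15120 = 136080.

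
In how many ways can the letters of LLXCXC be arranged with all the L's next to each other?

30

Treat the 2 copies of L as a single block. The multiset to arrange is then {LL, C, C, X, X}, 5 items in all.
That gives (5)!/(2!·2!) = 30 arrangements.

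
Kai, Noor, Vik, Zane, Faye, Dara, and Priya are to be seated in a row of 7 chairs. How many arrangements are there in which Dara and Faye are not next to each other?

3600

Of the 7! = 5040 arrangements, those with Dara and Faye adjacent number 2 × 6! = 1440 (treat the pair as a block with 2 internal orders).
Complementary counting: 5040 − 1440 = 3600.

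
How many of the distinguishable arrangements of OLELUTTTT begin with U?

840

Fix U in the first position and arrange the remaining 8 letters.
Those 8 letters have L appearing twice and T appearing 4 times, giving (8)!/(4!·2!) = 840.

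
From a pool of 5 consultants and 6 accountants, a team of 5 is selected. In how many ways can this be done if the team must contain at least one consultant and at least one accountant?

455

Unrestricted: C(11,5) = 462 ways to pick any 5 of the 11.
Subtract selections that omit an entire group: no consultants → C(6,5) = 6; no accountants → C(5,5) = 1.
Both groups omitted at once is impossible, so 462 − 7 = 455.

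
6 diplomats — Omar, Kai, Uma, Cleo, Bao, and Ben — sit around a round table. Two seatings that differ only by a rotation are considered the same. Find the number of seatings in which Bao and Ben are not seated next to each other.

72

All circular seatings of 6 people number (5)! = 120.
Those with Bao next to Ben: fuse the pair into one unit and seat 5 units around a circle — 2·(4)! = 48.
Subtracting, 120 − 48 = 72.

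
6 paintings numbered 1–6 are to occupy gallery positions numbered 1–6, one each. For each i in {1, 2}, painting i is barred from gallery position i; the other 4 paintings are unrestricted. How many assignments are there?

Let Aᵢ (for i ∈ {1, 2}) be the placements that put painting i in its forbidden gallery position. Any j of these fix j positions, leaving (6−j)! ways to fill the rest, and there are C(2,j) ways to pick which j.
By inclusion–exclusion, the number of valid placements is Σ_{j=0}^{2} (−1)^j C(2,j)·(6−j)!.
Computing: 720 − 240 + 24 = 504.

504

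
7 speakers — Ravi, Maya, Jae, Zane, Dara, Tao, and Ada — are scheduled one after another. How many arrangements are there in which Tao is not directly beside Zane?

3600

There are 7! = 5040 arrangements in all. If Tao and Zane are adjacent, merging them into one block gives 2·(6)! = 1440 arrangements.
Complementary counting: 5040 − 1440 = 3600.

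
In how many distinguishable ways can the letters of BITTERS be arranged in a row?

Letter multiplicities in BITTERS: B×1, E×1, I×1, R×1, S×1, T×2.
The number of distinct arrangements is 7!/(2!) = 5040/2 = 2520.

2520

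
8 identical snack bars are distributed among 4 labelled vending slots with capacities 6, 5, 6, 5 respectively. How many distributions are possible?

137

Ignoring the caps, the number of non-negative solutions to x_1+…+x_4 = 8 is C(11,3) = 165.
Subtract solutions that violate a single cap (substitute x_i' = x_i − (cap_i+1)): x_1 ≥ 7 gives C(4,3) = 4; x_2 ≥ 6 gives C(5,3) = 10; x_3 ≥ 7 gives C(4,3) = 4; x_4 ≥ 6 gives C(5,3) = 10. Together 28.
No two caps can be exceeded simultaneously, so the pair terms are all 0.
By inclusion–exclusion the count is 165 − 28 + 0 = 137.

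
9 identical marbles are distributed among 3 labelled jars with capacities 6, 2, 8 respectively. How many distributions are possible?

By stars and bars, unrestricted non-negative solutions to x_1+…+x_3 = 9 number C(9+2,2) = 55.
Subtract solutions that violate a single cap (substitute x_i' = x_i − (cap_i+1)): x_1 ≥ 7 gives C(4,2) = 6; x_2 ≥ 3 gives C(8,2) = 28; x_3 ≥ 9 gives C(2,2) = 1. Together 35.
No two caps can be exceeded simultaneously, so the pair terms are all 0.
By inclusion–exclusion the count is 55 − 35 + 0 = 20.

20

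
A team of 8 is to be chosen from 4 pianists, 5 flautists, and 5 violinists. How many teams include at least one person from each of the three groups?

2940

Unrestricted: C(14,8) = 3003 ways to pick any 8 of the 14.
Selections missing a whole group: no pianists → C(10,8) = 45; no flautists → C(9,8) = 9; no violinists → C(9,8) = 9.
Add back selections omitting two groups (i.e. drawn from a single group): C(4,8) + C(5,8) + C(5,8) = 0.
By inclusion–exclusion: 3003 − 63 + 0 = 2940.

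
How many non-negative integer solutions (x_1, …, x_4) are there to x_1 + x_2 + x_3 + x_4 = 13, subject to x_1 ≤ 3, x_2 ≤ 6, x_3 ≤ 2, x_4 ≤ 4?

10

By stars and bars, unrestricted non-negative solutions to x_1+…+x_4 = 13 number C(13+3,3) = 560.
Subtract solutions that violate a single cap (substitute x_i' = x_i − (cap_i+1)): x_1 ≥ 4 gives C(12,3) = 220; x_2 ≥ 7 gives C(9,3) = 84; x_3 ≥ 3 gives C(13,3) = 286; x_4 ≥ 5 gives C(11,3) = 165. Together 755.
Add back pairs where two caps are both exceeded: 10 + 84 + 35 + 20 + 4 + 56 = 209.
Subtract triples: 0 + 0 + 4 + 0 = 4.
By inclusion–exclusion the count is 560 − 755 + 209 − 4 = 10.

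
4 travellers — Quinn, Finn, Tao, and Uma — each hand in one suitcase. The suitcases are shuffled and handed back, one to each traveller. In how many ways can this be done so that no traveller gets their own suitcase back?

This is the derangement count D_4: permutations of 4 items with no fixed point.
By inclusion–exclusion this is Σ_{j=0}^{4} (−1)^j C(4,j)·(4−j)!.
Computing: 24 − 24 + 12 − 4 + 1 = 9.

9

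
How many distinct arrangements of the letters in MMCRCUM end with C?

120

With the last slot taken by C, it remains to arrange the other 6 letters (MMRCUM).
Those 6 letters have M appearing 3 times, giving (6)!/(3!) = 120.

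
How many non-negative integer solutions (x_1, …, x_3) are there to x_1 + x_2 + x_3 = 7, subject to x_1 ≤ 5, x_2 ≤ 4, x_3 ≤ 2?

Ignoring the caps, the number of non-negative solutions to x_1+…+x_3 = 7 is C(9,2) = 36.
Subtract solutions that violate a single cap (substitute x_i' = x_i − (cap_i+1)): x_1 ≥ 6 gives C(3,2) = 3; x_2 ≥ 5 gives C(4,2) = 6; x_3 ≥ 3 gives C(6,2) = 15. Together 24.
No two caps can be exceeded simultaneously, so the pair terms are all 0.
By inclusion–exclusion the count is 36 − 24 + 0 = 12.

12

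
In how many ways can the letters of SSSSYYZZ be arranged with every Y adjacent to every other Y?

Treat the 2 copies of Y as a single block. The multiset to arrange is then {YY, S, S, S, S, Z, Z}, 7 items in all.
That gives (7)!/(4!·2!) = 105 arrangements.

105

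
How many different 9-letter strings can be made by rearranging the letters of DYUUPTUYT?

15120

DYUUPTUYT has 9 letters with T appearing twice, U appearing 3 times, and Y appearing twice.
Dividing 9! = 362880 by 3!·2!·2! = 24 for the repeated letters gives 15120.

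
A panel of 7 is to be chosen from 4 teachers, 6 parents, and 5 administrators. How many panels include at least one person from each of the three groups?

Total 7-person selections from all 15: C(15,7) = 6435.
Subtract selections that omit an entire group: no teachers → C(11,7) = 330; no parents → C(9,7) = 36; no administrators → C(10,7) = 120.
Add back selections omitting two groups (i.e. drawn from a single group): C(4,7) + C(6,7) + C(5,7) = 0.
By inclusion–exclusion: 6435 − 486 + 0 = 5949.

5949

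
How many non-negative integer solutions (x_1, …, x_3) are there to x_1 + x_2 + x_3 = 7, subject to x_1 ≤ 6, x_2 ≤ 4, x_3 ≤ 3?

19

By stars and bars, unrestricted non-negative solutions to x_1+…+x_3 = 7 number C(7+2,2) = 36.
Subtract solutions that violate a single cap (substitute x_i' = x_i − (cap_i+1)): x_1 ≥ 7 gives C(2,2) = 1; x_2 ≥ 5 gives C(4,2) = 6; x_3 ≥ 4 gives C(5,2) = 10. Together 17.
No two caps can be exceeded simultaneously, so the pair terms are all 0.
By inclusion–exclusion the count is 36 − 17 + 0 = 19.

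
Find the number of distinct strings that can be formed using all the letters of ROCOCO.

60

Letter multiplicities in ROCOCO: C×2, O×3, R×1.
So there are 6! / (3!·2!) = 60 distinguishable arrangements.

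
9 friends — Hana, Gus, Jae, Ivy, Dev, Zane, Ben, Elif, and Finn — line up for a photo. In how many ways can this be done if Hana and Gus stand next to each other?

Place the 7 others and the Hana-Gus pair as 8 objects in a line; the pair has 2 internal arrangements.
So the count is 2·(8)! = 80640.

80640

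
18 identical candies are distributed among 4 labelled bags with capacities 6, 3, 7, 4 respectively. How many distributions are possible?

By stars and bars, unrestricted non-negative solutions to x_1+…+x_4 = 18 number C(18+3,3) = 1330.
Subtract solutions that violate a single cap (substitute x_i' = x_i − (cap_i+1)): x_1 ≥ 7 gives C(14,3) = 364; x_2 ≥ 4 gives C(17,3) = 680; x_3 ≥ 8 gives C(13,3) = 286; x_4 ≥ 5 gives C(16,3) = 560. Together 1890.
Add back pairs where two caps are both exceeded: 120 + 20 + 84 + 84 + 220 + 56 = 584.
Subtract triples: 0 + 10 + 0 + 4 = 14.
By inclusion–exclusion the count is 1330 − 1890 + 584 − 14 = 10.

10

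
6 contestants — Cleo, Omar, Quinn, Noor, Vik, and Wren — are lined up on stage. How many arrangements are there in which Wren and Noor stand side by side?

Place the 4 others and the Wren-Noor pair as 5 objects in a line; the pair has 2 internal arrangements.
That gives 2 × 5! = 2 × 120 = 240.

240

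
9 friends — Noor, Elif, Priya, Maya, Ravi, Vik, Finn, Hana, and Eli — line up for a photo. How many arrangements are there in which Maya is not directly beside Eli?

282240

There are 9! = 362880 arrangements in all. If Maya and Eli are adjacent, merging them into one block gives 2·(8)! = 80640 arrangements.
Complementary counting: 362880 − 80640 = 282240.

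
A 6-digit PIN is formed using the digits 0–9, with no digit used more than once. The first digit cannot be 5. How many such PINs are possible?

136080

The first digit has 10−1 = 9 choices (anything except 5).
The remaining 5 digits are filled from the other 9 symbols without repetition: 9 × 8 × 7 × 6 × 5 = 15120.
Total: 9 × 15120 = 136080.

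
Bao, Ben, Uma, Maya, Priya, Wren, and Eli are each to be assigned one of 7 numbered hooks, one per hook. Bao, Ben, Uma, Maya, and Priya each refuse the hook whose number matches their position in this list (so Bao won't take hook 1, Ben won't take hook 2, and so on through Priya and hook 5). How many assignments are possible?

Let Aᵢ (for 1 ≤ i ≤ 5) be the placements that put person i in their forbidden hook. Any j of these fix j positions, leaving (7−j)! ways to fill the rest, and there are C(5,j) ways to pick which j.
By inclusion–exclusion, the number of valid placements is Σ_{j=0}^{5} (−1)^j C(5,j)·(7−j)!.
Computing: 5040 − 3600 + 1200 − 240 + 30 − 2 = 2428.

2428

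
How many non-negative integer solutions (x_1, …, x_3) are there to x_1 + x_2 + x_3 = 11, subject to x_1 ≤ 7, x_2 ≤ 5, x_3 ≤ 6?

Without the upper bounds there are C(13,2) = 78 ways to split 11 among 3 variables.
Subtract solutions that violate a single cap (substitute x_i' = x_i − (cap_i+1)): x_1 ≥ 8 gives C(5,2) = 10; x_2 ≥ 6 gives C(7,2) = 21; x_3 ≥ 7 gives C(6,2) = 15. Together 46.
No two caps can be exceeded simultaneously, so the pair terms are all 0.
By inclusion–exclusion the count is 78 − 46 + 0 = 32.

32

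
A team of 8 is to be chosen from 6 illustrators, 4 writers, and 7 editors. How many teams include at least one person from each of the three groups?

22813

Unrestricted: C(17,8) = 24310 ways to pick any 8 of the 17.
Subtract selections that omit an entire group: no illustrators → C(11,8) = 165; no writers → C(13,8) = 1287; no editors → C(10,8) = 45.
Add back selections omitting two groups (i.e. drawn from a single group): C(6,8) + C(4,8) + C(7,8) = 0.
By inclusion–exclusion: 24310 − 1497 + 0 = 22813.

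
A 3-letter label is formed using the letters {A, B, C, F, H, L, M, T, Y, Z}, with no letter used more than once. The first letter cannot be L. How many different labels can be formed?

648

The first letter has 10−1 = 9 choices (anything except L).
The remaining 2 letters are filled from the other 9 symbols without repetition: 9 × 8 = 72.
Total: 9 × 72 = 648.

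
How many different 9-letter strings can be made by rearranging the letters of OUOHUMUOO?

2520

The 9 letters of OUOHUMUOO have repeats: O appearing 4 times and U appearing 3 times.
The number of distinct arrangements is 9!/(4!·3!) = 362880/144 = 2520.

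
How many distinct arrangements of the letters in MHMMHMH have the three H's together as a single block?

5

Treat the 3 copies of H as a single block. The multiset to arrange is then {HHH, M, M, M, M}, 5 items in all.
That gives (5)!/(4!) = 5 arrangements.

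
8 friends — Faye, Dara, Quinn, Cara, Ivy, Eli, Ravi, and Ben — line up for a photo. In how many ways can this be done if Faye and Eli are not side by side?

Of the 8! = 40320 arrangements, those with Faye and Eli adjacent number 2 × 7! = 10080 (treat the pair as a block with 2 internal orders).
So 40320 − 10080 = 30240 arrangements keep them apart.

30240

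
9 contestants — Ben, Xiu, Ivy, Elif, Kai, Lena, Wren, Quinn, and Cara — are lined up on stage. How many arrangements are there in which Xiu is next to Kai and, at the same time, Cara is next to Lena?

20160

Treat {Xiu,Kai} as one block (2 orders) and {Cara,Lena} as another (2 orders).
That leaves 7 units to arrange: 2 × 2 × 7! = 4 × 5040 = 20160.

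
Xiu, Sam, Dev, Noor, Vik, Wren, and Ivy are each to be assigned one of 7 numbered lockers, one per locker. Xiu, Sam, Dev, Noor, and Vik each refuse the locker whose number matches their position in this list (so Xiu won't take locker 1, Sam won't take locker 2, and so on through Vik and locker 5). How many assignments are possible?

Let Aᵢ (for 1 ≤ i ≤ 5) be the placements that put person i in their forbidden locker. Any j of these fix j positions, leaving (7−j)! ways to fill the rest, and there are C(5,j) ways to pick which j.
By inclusion–exclusion, the number of valid placements is Σ_{j=0}^{5} (−1)^j C(5,j)·(7−j)!.
Computing: 5040 − 3600 + 1200 − 240 + 30 − 2 = 2428.

2428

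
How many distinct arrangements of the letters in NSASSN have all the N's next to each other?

20

Treat the 2 copies of N as a single block. The multiset to arrange is then {NN, A, S, S, S}, 5 items in all.
That gives (5)!/(3!) = 20 arrangements.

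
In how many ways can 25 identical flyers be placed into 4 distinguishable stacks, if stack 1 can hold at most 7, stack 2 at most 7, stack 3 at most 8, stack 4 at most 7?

Without the upper bounds there are C(28,3) = 3276 ways to split 25 among 4 stacks.
Subtract solutions that violate a single cap (substitute x_i' = x_i − (cap_i+1)): x_1 ≥ 8 gives C(20,3) = 1140; x_2 ≥ 8 gives C(20,3) = 1140; x_3 ≥ 9 gives C(19,3) = 969; x_4 ≥ 8 gives C(20,3) = 1140. Together 4389.
Add back pairs where two caps are both exceeded: 220 + 165 + 220 + 165 + 220 + 165 = 1155.
Subtract triples: 1 + 4 + 1 + 1 = 7.
By inclusion–exclusion the count is 3276 − 4389 + 1155 − 7 = 35.

35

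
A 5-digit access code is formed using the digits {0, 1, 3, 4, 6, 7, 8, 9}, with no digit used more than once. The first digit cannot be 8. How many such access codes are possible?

5880

The first digit has 8−1 = 7 choices (anything except 8).
The remaining 4 digits are filled from the other 7 symbols without repetition: 7 × 6 × 5 × 4 = 840.
Total: 7 × 840 = 5880.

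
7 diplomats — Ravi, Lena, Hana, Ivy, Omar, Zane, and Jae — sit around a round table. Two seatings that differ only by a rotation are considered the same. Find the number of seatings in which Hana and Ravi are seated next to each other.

240

Treat {Hana, Ravi} as one unit (2 internal orders) and seat the resulting 6 units around the table: (5)! circular arrangements.
So 2 × (5)! = 2 × 120 = 240.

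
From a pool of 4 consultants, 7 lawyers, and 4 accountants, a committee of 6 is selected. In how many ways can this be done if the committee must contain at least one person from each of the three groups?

4060

Total 6-person selections from all 15: C(15,6) = 5005.
Selections missing a whole group: no consultants → C(11,6) = 462; no lawyers → C(8,6) = 28; no accountants → C(11,6) = 462.
Add back selections omitting two groups (i.e. drawn from a single group): C(4,6) + C(7,6) + C(4,6) = 7.
By inclusion–exclusion: 5005 − 952 + 7 = 4060.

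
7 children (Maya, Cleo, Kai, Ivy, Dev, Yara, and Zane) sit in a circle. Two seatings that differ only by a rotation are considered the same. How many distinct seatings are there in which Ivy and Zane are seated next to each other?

Glue Ivy and Zane into a block (2 internal orders). Seating 6 units around a circle gives (5)! arrangements.
So 2 × (5)! = 2 × 120 = 240.

240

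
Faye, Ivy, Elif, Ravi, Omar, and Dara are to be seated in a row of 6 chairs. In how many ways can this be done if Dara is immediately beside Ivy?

Glue Dara and Ivy into one block (2 internal orders), leaving 5 units to arrange in a row.
So the count is 2·(5)! = 240.

240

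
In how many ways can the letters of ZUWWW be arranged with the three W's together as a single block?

6

Treat the 3 copies of W as a single block. The multiset to arrange is then {WWW, U, Z}, 3 items in all.
All 3 items are distinct, so there are (3)! = 6 arrangements.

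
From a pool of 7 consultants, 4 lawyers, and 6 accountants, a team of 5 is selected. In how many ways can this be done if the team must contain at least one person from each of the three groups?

With no constraint there are C(17,5) = 6188 possible selections.
Selections missing a whole group: no consultants → C(10,5) = 252; no lawyers → C(13,5) = 1287; no accountants → C(11,5) = 462.
Add back selections omitting two groups (i.e. drawn from a single group): C(7,5) + C(4,5) + C(6,5) = 27.
By inclusion–exclusion: 6188 − 2001 + 27 = 4214.

4214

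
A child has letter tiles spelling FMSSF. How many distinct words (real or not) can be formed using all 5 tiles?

FMSSF has 5 letters with F appearing twice and S appearing twice.
Dividing 5! = 120 by 2!·2! = 4 for the repeated letters gives 30.

30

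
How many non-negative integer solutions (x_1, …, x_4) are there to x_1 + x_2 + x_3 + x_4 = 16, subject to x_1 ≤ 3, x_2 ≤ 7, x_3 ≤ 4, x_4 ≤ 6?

Ignoring the caps, the number of non-negative solutions to x_1+…+x_4 = 16 is C(19,3) = 969.
Subtract solutions that violate a single cap (substitute x_i' = x_i − (cap_i+1)): x_1 ≥ 4 gives C(15,3) = 455; x_2 ≥ 8 gives C(11,3) = 165; x_3 ≥ 5 gives C(14,3) = 364; x_4 ≥ 7 gives C(12,3) = 220. Together 1204.
Add back pairs where two caps are both exceeded: 35 + 120 + 56 + 20 + 4 + 35 = 270.
Subtract triples: 0 + 0 + 1 + 0 = 1.
By inclusion–exclusion the count is 969 − 1204 + 270 − 1 = 34.

34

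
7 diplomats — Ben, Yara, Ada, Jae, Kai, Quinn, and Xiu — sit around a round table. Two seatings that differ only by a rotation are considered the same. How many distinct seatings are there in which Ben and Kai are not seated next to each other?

Without the restriction there are (6)! = 720 seatings.
Those with Ben next to Kai: fuse the pair into one unit and seat 6 units around a circle — 2·(5)! = 240.
Subtracting, 720 − 240 = 480.

480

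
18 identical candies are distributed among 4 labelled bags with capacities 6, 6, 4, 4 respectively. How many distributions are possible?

Ignoring the caps, the number of non-negative solutions to x_1+…+x_4 = 18 is C(21,3) = 1330.
Subtract solutions that violate a single cap (substitute x_i' = x_i − (cap_i+1)): x_1 ≥ 7 gives C(14,3) = 364; x_2 ≥ 7 gives C(14,3) = 364; x_3 ≥ 5 gives C(16,3) = 560; x_4 ≥ 5 gives C(16,3) = 560. Together 1848.
Add back pairs where two caps are both exceeded: 35 + 84 + 84 + 84 + 84 + 165 = 536.
Subtract triples: 0 + 0 + 4 + 4 = 8.
By inclusion–exclusion the count is 1330 − 1848 + 536 − 8 = 10.

10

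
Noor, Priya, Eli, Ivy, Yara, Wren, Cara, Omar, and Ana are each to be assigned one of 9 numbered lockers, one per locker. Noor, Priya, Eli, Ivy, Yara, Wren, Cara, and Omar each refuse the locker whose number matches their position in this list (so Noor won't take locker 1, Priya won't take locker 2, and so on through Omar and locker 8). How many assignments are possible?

Let Aᵢ (for 1 ≤ i ≤ 8) be the placements that put person i in their forbidden locker. Any j of these fix j positions, leaving (9−j)! ways to fill the rest, and there are C(8,j) ways to pick which j.
By inclusion–exclusion, the number of valid placements is Σ_{j=0}^{8} (−1)^j C(8,j)·(9−j)!.
Computing: 362880 − 322560 + 141120 − 40320 + 8400 − 1344 + 168 − 16 + 1 = 148329.

148329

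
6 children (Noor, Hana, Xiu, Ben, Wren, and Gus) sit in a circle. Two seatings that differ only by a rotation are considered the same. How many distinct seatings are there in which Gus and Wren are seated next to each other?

Glue Gus and Wren into a block (2 internal orders). Seating 5 units around a circle gives (4)! arrangements.
So 2 × (4)! = 2 × 24 = 48.

48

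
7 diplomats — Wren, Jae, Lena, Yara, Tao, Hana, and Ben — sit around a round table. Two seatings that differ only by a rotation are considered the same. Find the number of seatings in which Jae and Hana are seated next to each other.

240

Glue Jae and Hana into a block (2 internal orders). Seating 6 units around a circle gives (5)! arrangements.
So 2 × (5)! = 2 × 120 = 240.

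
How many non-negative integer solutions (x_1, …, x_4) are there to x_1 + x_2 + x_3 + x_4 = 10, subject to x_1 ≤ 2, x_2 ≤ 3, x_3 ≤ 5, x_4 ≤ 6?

Ignoring the caps, the number of non-negative solutions to x_1+…+x_4 = 10 is C(13,3) = 286.
Subtract solutions that violate a single cap (substitute x_i' = x_i − (cap_i+1)): x_1 ≥ 3 gives C(10,3) = 120; x_2 ≥ 4 gives C(9,3) = 84; x_3 ≥ 6 gives C(7,3) = 35; x_4 ≥ 7 gives C(6,3) = 20. Together 259.
Add back pairs where two caps are both exceeded: 20 + 4 + 1 + 1 + 0 + 0 = 26.
By inclusion–exclusion the count is 286 − 259 + 26 = 53.

53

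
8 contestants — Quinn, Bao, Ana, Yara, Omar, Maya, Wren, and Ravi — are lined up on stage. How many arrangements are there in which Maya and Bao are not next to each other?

There are 8! = 40320 arrangements in all. If Maya and Bao are adjacent, merging them into one block gives 2·(7)! = 10080 arrangements.
So 40320 − 10080 = 30240 arrangements keep them apart.

30240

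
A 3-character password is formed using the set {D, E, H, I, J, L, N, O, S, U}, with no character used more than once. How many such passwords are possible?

720

With no repetition, fill the 3 characters in order: 10 choices, then 9, down to 8.
That product is 10 × 9 × 8 = 720.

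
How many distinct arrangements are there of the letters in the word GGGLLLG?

35

GGGLLLG has 7 letters with G appearing 4 times and L appearing 3 times.
The number of distinct arrangements is 7!/(4!·3!) = 5040/144 = 35.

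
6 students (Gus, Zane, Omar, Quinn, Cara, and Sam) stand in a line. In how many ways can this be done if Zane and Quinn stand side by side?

Treat {Zane, Quinn} as a single unit. There are 5 units to order, and the pair itself can be ordered 2 ways.
So the count is 2·(5)! = 240.

240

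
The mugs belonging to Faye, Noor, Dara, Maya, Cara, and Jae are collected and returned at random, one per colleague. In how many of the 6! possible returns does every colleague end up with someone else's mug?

Let Aᵢ be the assignments in which colleague i gets their own mug. We want the size of the complement of A₁∪…∪A_6.
By inclusion–exclusion this is Σ_{j=0}^{6} (−1)^j C(6,j)·(6−j)!.
Computing: 720 − 720 + 360 − 120 + 30 − 6 + 1 = 265.

265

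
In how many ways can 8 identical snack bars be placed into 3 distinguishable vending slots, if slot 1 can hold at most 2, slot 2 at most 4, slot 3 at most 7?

By stars and bars, unrestricted non-negative solutions to x_1+…+x_3 = 8 number C(8+2,2) = 45.
Subtract solutions that violate a single cap (substitute x_i' = x_i − (cap_i+1)): x_1 ≥ 3 gives C(7,2) = 21; x_2 ≥ 5 gives C(5,2) = 10; x_3 ≥ 8 gives C(2,2) = 1. Together 32.
Add back pairs where two caps are both exceeded: 1 + 0 + 0 = 1.
By inclusion–exclusion the count is 45 − 32 + 1 = 14.

14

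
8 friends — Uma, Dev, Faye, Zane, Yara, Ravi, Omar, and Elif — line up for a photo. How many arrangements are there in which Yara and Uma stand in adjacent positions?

10080

Glue Yara and Uma into one block (2 internal orders), leaving 7 units to arrange in a row.
That gives 2 × 7! = 2 × 5040 = 10080.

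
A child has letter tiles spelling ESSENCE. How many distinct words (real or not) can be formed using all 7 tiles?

420

ESSENCE has 7 letters with E appearing 3 times and S appearing twice.
Dividing 7! = 5040 by 3!·2! = 12 for the repeated letters gives 420.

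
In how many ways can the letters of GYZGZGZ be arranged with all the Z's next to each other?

20

Treat the 3 copies of Z as a single block. The multiset to arrange is then {ZZZ, G, G, G, Y}, 5 items in all.
That gives (5)!/(3!) = 20 arrangements.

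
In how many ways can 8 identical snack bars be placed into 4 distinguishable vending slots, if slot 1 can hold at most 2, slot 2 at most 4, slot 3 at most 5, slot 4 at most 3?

49

By stars and bars, unrestricted non-negative solutions to x_1+…+x_4 = 8 number C(8+3,3) = 165.
Subtract solutions that violate a single cap (substitute x_i' = x_i − (cap_i+1)): x_1 ≥ 3 gives C(8,3) = 56; x_2 ≥ 5 gives C(6,3) = 20; x_3 ≥ 6 gives C(5,3) = 10; x_4 ≥ 4 gives C(7,3) = 35. Together 121.
Add back pairs where two caps are both exceeded: 1 + 0 + 4 + 0 + 0 + 0 = 5.
By inclusion–exclusion the count is 165 − 121 + 5 = 49.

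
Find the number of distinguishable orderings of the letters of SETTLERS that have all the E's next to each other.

Treat the 2 copies of E as a single block. The multiset to arrange is then {EE, L, R, S, S, T, T}, 7 items in all.
That gives (7)!/(2!·2!) = 1260 arrangements.

1260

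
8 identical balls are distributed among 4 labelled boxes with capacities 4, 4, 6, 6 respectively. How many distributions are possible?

117

Ignoring the caps, the number of non-negative solutions to x_1+…+x_4 = 8 is C(11,3) = 165.
Subtract solutions that violate a single cap (substitute x_i' = x_i − (cap_i+1)): x_1 ≥ 5 gives C(6,3) = 20; x_2 ≥ 5 gives C(6,3) = 20; x_3 ≥ 7 gives C(4,3) = 4; x_4 ≥ 7 gives C(4,3) = 4. Together 48.
No two caps can be exceeded simultaneously, so the pair terms are all 0.
By inclusion–exclusion the count is 165 − 48 + 0 = 117.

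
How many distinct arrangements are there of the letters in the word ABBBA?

The 5 letters of ABBBA have repeats: A appearing twice and B appearing 3 times.
Dividing 5! = 120 by 3!·2! = 12 for the repeated letters gives 10.

10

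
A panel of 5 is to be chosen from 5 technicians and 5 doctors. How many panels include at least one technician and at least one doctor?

250

With no constraint there are C(10,5) = 252 possible selections.
Subtract selections that omit an entire group: no technicians → C(5,5) = 1; no doctors → C(5,5) = 1.
Both groups omitted at once is impossible, so 252 − 2 = 250.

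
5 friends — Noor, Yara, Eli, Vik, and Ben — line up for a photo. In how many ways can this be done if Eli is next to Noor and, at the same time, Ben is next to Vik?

Treat {Eli,Noor} as one block (2 orders) and {Ben,Vik} as another (2 orders).
That leaves 3 units to arrange: 2 × 2 × 3! = 4 × 6 = 24.

24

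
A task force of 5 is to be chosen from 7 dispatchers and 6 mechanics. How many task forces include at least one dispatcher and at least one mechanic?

With no constraint there are C(13,5) = 1287 possible selections.
Selections missing a whole group: no dispatchers → C(6,5) = 6; no mechanics → C(7,5) = 21.
Both groups omitted at once is impossible, so 1287 − 27 = 1260.

1260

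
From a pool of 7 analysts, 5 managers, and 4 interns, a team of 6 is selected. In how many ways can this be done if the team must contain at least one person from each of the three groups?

Total 6-person selections from all 16: C(16,6) = 8008.
Selections missing a whole group: no analysts → C(9,6) = 84; no managers → C(11,6) = 462; no interns → C(12,6) = 924.
Add back selections omitting two groups (i.e. drawn from a single group): C(7,6) + C(5,6) + C(4,6) = 7.
By inclusion–exclusion: 8008 − 1470 + 7 = 6545.

6545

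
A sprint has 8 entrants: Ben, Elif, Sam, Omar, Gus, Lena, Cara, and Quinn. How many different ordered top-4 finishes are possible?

There are 8 choices for 1st place, 7 for 2nd, and so on down to 5 for position 4.
That gives 8 × 7 × 6 × 5 = 1680.

1680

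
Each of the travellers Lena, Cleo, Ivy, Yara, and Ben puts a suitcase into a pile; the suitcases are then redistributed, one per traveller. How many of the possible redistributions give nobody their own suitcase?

44

Let Aᵢ be the assignments in which traveller i gets their own suitcase. We want the size of the complement of A₁∪…∪A_5.
By inclusion–exclusion this is Σ_{j=0}^{5} (−1)^j C(5,j)·(5−j)!.
Computing: 120 − 120 + 60 − 20 + 5 − 1 = 44.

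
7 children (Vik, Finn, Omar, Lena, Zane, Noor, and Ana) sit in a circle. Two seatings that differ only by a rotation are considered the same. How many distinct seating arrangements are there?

720

Fix one person's seat to break rotational symmetry; the remaining 6 people can be arranged in (6)! = 720 ways.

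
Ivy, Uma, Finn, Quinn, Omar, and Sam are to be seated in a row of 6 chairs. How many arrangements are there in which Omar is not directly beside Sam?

There are 6! = 720 arrangements in all. If Omar and Sam are adjacent, merging them into one block gives 2·(5)! = 240 arrangements.
Complementary counting: 720 − 240 = 480.

480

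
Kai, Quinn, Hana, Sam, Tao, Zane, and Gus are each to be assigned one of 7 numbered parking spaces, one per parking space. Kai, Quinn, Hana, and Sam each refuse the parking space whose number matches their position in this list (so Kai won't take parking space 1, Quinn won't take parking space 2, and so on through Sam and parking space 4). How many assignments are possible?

Let Aᵢ (for 1 ≤ i ≤ 4) be the placements that put person i in their forbidden parking space. Any j of these fix j positions, leaving (7−j)! ways to fill the rest, and there are C(4,j) ways to pick which j.
By inclusion–exclusion, the number of valid placements is Σ_{j=0}^{4} (−1)^j C(4,j)·(7−j)!.
Computing: 5040 − 2880 + 720 − 96 + 6 = 2790.

2790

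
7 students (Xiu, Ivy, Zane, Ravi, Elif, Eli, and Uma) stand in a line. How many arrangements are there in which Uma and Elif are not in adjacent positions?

Of the 7! = 5040 arrangements, those with Uma and Elif adjacent number 2 × 6! = 1440 (treat the pair as a block with 2 internal orders).
So 5040 − 1440 = 3600 arrangements keep them apart.

3600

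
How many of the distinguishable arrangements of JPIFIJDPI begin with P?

3360

With the first slot taken by P, it remains to arrange the other 8 letters (JIFIJDPI).
Those 8 letters have I appearing 3 times and J appearing twice, giving (8)!/(3!·2!) = 3360.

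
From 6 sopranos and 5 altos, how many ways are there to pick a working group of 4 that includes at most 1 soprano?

Split by how many sopranos are chosen (0 through 1).
Sum: C(6,0)·C(5,4) + C(6,1)·C(5,3) = 5 + 60 = 65.

65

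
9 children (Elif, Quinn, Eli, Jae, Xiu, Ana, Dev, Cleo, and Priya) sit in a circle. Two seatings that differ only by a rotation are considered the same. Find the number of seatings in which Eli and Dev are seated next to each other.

10080

Treat {Eli, Dev} as one unit (2 internal orders) and seat the resulting 8 units around the table: (7)! circular arrangements.
So 2 × (7)! = 2 × 5040 = 10080.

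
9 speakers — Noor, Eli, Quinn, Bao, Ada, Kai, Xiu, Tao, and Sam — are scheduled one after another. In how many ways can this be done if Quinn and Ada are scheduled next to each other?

80640

Treat {Quinn, Ada} as a single unit. There are 8 units to order, and the pair itself can be ordered 2 ways.
That gives 2 × 8! = 2 × 40320 = 80640.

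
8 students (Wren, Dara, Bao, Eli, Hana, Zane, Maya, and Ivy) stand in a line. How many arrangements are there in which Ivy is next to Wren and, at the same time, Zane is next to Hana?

Treat {Ivy,Wren} as one block (2 orders) and {Zane,Hana} as another (2 orders).
That leaves 6 units to arrange: 2 × 2 × 6! = 4 × 720 = 2880.

2880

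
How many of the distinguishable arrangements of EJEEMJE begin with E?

Fix E in the first position and arrange the remaining 6 letters.
Those 6 letters have E appearing 3 times and J appearing twice, giving (6)!/(3!·2!) = 60.

60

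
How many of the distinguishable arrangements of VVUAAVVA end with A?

105

Fix A in the last position and arrange the remaining 7 letters.
Those 7 letters have A appearing twice and V appearing 4 times, giving (7)!/(4!·2!) = 105.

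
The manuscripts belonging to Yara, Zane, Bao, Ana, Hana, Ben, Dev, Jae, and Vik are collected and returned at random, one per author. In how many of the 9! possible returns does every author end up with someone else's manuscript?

133496

Count assignments avoiding every fixed point. For any j of the 9 authors fixed to their own manuscript, the other 9−j can be arranged in (9−j)! ways.
By inclusion–exclusion this is Σ_{j=0}^{9} (−1)^j C(9,j)·(9−j)!.
Computing: 362880 − 362880 + 181440 − 60480 + 15120 − 3024 + 504 − 72 + 9 − 1 = 133496.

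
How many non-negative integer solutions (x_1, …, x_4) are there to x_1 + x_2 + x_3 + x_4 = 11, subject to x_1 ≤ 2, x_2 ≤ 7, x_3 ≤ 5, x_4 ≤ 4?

Without the upper bounds there are C(14,3) = 364 ways to split 11 among 4 variables.
Subtract solutions that violate a single cap (substitute x_i' = x_i − (cap_i+1)): x_1 ≥ 3 gives C(11,3) = 165; x_2 ≥ 8 gives C(6,3) = 20; x_3 ≥ 6 gives C(8,3) = 56; x_4 ≥ 5 gives C(9,3) = 84. Together 325.
Add back pairs where two caps are both exceeded: 1 + 10 + 20 + 0 + 0 + 1 = 32.
By inclusion–exclusion the count is 364 − 325 + 32 = 71.

71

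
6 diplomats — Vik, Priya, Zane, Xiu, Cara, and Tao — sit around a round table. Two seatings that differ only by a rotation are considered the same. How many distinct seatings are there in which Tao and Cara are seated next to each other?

Glue Tao and Cara into a block (2 internal orders). Seating 5 units around a circle gives (4)! arrangements.
So 2 × (4)! = 2 × 24 = 48.

48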